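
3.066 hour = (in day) 0.1277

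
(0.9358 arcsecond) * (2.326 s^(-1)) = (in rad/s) 1.055e-05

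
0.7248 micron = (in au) 4.845e-18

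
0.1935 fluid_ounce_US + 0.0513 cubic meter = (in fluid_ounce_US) 1735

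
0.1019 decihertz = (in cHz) 1.019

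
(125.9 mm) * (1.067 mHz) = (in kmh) 0.0004836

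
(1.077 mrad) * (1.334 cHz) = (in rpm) 0.0001372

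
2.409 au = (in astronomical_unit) 2.409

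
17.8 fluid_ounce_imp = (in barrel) 0.003181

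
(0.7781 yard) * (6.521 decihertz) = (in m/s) 0.464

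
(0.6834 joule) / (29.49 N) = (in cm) 2.317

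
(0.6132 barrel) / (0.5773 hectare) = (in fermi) 1.689e+10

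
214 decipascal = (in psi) 0.003104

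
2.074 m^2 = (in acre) 0.0005125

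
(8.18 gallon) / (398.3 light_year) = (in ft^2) 8.845e-20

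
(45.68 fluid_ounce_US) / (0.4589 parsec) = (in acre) 2.357e-23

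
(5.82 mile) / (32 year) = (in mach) 2.726e-08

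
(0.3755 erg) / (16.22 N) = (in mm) 2.315e-06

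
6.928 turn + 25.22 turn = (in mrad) 2.02e+05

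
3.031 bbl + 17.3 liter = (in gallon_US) 131.9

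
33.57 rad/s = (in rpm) 320.6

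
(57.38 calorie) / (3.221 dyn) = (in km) 7454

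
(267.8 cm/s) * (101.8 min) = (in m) 1.636e+04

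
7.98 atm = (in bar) 8.086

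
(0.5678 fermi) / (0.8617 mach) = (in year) 6.136e-26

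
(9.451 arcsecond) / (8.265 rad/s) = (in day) 6.416e-11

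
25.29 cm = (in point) 716.9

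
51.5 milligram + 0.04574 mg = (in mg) 51.55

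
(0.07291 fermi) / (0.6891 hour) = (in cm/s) 2.939e-18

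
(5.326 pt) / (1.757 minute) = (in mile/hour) 3.987e-05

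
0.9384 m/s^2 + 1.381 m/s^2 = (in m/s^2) 2.319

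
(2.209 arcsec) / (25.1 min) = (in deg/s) 4.074e-07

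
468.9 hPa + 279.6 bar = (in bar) 280.1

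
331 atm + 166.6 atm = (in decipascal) 5.042e+08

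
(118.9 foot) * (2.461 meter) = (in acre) 0.02204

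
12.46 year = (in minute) 6.549e+06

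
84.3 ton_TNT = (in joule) 3.527e+11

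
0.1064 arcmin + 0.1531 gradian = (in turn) 0.0003877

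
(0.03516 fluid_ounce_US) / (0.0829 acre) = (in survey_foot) 1.017e-08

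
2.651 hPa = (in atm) 0.002616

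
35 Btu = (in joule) 3.693e+04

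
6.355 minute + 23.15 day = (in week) 3.308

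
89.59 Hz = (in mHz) 8.959e+04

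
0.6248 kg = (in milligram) 6.248e+05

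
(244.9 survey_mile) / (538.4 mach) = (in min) 0.03583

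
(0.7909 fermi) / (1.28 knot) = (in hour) 3.336e-19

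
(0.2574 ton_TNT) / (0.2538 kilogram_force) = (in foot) 1.42e+09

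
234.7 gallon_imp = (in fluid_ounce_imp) 3.755e+04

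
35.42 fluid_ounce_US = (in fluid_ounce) 35.42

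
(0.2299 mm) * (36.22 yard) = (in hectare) 7.614e-07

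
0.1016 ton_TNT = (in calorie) 1.016e+08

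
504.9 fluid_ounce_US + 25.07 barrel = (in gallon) 1057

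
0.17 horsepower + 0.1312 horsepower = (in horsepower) 0.3012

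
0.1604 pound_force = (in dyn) 7.135e+04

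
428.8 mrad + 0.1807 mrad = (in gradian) 27.31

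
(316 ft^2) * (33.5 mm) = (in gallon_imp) 216.3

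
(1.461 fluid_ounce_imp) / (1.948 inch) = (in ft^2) 0.009031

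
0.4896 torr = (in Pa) 65.27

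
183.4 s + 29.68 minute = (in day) 0.02273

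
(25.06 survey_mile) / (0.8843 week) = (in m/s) 0.07541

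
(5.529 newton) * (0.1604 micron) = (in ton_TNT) 2.12e-16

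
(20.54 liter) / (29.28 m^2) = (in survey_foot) 0.002302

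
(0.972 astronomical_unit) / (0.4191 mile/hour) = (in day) 8.983e+06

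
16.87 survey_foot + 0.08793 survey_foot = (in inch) 203.5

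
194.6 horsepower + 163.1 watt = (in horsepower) 194.8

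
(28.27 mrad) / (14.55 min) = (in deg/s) 0.001855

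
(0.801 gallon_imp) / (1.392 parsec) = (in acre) 2.095e-23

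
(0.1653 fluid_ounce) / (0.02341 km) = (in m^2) 2.088e-07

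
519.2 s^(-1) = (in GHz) 5.192e-07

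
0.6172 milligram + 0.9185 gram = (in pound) 0.002026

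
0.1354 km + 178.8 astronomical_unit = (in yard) 2.925e+13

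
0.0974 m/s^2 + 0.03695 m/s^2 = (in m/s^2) 0.1343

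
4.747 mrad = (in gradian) 0.3022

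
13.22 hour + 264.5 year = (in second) 8.341e+09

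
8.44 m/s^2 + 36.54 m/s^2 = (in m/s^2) 44.98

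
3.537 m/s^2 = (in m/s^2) 3.537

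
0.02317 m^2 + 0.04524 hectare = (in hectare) 0.04524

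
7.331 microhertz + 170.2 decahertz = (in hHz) 17.02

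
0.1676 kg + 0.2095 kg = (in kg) 0.3771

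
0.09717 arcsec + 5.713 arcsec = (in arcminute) 0.09684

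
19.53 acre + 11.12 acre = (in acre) 30.65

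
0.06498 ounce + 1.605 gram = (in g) 3.447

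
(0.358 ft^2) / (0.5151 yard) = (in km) 7.061e-05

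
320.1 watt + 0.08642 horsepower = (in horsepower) 0.5157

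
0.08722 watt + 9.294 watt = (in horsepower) 0.01258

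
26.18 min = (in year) 4.981e-05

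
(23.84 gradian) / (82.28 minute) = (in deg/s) 0.004346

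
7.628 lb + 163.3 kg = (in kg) 166.8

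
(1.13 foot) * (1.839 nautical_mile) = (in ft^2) 1.263e+04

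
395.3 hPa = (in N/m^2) 3.953e+04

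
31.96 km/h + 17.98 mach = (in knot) 1.192e+04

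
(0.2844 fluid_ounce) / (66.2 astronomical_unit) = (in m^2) 8.493e-19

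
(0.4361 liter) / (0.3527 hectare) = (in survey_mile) 7.683e-11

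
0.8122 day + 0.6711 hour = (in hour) 20.16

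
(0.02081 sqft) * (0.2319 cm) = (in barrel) 2.82e-05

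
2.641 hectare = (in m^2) 2.641e+04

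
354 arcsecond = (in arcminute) 5.9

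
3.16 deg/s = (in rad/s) 0.05515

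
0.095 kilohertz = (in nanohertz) 9.5e+10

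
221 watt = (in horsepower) 0.2964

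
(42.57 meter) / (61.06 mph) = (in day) 1.805e-05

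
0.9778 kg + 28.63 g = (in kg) 1.006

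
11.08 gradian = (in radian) 0.174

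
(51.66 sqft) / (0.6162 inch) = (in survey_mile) 0.1905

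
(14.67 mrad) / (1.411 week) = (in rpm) 1.642e-07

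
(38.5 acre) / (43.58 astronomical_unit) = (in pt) 6.774e-05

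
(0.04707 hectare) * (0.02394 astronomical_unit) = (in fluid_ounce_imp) 5.933e+16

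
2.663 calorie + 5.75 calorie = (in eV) 2.197e+20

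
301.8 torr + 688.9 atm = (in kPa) 6.984e+04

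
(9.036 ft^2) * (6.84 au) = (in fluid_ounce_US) 2.905e+16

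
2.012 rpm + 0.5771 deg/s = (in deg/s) 12.65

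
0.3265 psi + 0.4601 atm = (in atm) 0.4823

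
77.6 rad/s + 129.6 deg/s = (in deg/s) 4576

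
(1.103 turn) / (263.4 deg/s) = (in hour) 0.0004188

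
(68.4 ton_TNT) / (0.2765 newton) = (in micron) 1.035e+18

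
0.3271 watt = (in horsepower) 0.0004386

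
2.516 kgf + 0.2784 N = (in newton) 24.95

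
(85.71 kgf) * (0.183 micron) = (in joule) 0.0001538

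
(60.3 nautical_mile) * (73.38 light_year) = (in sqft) 8.345e+23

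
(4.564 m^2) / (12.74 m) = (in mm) 358.2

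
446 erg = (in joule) 4.46e-05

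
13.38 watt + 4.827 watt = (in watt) 18.21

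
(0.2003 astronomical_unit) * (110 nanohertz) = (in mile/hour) 7373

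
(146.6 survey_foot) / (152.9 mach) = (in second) 0.0008583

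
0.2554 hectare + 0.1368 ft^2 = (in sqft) 2.749e+04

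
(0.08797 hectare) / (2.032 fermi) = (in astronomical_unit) 2.894e+06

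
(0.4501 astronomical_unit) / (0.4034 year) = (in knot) 1.029e+04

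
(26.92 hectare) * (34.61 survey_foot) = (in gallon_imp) 6.247e+08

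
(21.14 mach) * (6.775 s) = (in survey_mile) 30.3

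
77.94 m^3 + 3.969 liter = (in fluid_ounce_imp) 2.743e+06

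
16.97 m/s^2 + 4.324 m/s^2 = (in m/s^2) 21.29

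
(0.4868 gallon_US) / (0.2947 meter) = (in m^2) 0.006253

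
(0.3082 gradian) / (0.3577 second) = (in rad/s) 0.01353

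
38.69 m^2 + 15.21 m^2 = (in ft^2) 580.2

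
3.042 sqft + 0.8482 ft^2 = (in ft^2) 3.89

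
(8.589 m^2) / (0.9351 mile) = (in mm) 5.707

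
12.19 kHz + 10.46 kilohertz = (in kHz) 22.65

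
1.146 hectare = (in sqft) 1.234e+05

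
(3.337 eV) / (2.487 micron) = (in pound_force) 4.833e-14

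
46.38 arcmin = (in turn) 0.002147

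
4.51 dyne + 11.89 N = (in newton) 11.89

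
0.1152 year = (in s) 3.633e+06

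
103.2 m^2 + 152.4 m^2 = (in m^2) 255.6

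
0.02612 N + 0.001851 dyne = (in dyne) 2612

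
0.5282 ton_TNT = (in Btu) 2.095e+06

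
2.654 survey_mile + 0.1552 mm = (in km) 4.271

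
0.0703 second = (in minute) 0.001172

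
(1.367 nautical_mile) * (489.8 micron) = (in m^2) 1.24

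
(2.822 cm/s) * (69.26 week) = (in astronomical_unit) 7.902e-06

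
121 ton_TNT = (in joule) 5.063e+11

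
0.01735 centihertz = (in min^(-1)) 0.01041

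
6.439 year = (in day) 2350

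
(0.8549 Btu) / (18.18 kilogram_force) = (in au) 3.382e-11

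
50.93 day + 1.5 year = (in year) 1.64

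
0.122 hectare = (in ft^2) 1.313e+04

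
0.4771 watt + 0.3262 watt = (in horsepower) 0.001077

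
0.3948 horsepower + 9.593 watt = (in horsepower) 0.4077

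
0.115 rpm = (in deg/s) 0.69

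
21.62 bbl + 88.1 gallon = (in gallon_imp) 829.5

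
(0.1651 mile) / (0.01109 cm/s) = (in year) 0.07597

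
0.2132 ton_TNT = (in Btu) 8.455e+05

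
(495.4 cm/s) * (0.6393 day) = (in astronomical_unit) 1.829e-06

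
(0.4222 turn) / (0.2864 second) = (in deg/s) 530.7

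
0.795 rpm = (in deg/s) 4.77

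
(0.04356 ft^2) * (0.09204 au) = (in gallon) 1.472e+10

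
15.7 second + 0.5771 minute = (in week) 8.321e-05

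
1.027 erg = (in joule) 1.027e-07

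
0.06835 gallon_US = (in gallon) 0.06835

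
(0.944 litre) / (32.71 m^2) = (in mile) 1.793e-08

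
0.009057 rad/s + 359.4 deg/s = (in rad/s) 6.282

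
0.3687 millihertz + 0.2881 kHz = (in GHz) 2.881e-07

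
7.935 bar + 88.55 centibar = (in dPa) 8.82e+06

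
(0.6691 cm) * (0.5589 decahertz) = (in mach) 0.0001098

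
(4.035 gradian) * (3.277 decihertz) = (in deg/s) 1.19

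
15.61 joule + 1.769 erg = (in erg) 1.561e+08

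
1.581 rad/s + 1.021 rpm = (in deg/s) 96.71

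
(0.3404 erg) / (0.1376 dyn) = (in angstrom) 2.474e+08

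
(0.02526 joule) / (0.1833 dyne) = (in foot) 4.521e+04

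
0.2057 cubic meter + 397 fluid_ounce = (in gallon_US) 57.44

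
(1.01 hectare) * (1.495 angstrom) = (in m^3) 1.51e-06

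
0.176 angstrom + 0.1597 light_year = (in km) 1.511e+12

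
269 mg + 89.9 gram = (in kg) 0.09017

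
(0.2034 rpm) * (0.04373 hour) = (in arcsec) 6.917e+05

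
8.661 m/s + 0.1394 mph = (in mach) 0.02562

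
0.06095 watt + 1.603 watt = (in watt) 1.664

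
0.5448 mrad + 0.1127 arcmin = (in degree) 0.03309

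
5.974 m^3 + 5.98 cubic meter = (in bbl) 75.19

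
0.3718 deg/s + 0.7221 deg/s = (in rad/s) 0.01909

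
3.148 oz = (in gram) 89.24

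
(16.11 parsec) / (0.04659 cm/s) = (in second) 1.067e+21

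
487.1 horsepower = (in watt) 3.632e+05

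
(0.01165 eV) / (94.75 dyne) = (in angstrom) 1.97e-08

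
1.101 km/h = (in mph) 0.6841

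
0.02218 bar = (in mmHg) 16.64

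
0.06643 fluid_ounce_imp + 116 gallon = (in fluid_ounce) 1.485e+04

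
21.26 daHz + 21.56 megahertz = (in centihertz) 2.156e+09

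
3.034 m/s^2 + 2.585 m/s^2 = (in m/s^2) 5.619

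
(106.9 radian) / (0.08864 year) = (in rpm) 0.0003652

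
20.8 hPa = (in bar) 0.0208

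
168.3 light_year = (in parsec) 51.6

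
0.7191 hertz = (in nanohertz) 7.191e+08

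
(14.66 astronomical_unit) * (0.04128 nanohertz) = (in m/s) 90.53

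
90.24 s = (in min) 1.504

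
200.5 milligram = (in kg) 0.0002005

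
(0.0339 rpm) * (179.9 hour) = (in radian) 2299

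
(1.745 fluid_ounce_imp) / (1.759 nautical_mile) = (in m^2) 1.522e-08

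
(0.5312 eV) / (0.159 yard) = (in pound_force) 1.316e-19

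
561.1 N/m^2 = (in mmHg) 4.209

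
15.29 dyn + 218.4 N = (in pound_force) 49.1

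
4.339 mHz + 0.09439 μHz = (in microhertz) 4339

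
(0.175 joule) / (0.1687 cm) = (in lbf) 23.32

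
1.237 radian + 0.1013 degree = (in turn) 0.1972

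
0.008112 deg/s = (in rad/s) 0.0001416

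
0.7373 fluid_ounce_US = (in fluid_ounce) 0.7373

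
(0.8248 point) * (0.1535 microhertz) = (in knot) 8.682e-11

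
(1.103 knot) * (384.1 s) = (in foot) 715.1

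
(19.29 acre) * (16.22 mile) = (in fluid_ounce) 6.89e+13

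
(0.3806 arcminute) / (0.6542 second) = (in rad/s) 0.0001692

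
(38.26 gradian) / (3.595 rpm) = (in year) 5.062e-08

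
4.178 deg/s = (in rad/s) 0.07292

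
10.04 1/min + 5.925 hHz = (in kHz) 0.5927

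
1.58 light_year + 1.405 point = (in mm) 1.495e+19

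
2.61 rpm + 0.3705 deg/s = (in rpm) 2.672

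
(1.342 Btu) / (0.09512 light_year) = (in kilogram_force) 1.604e-13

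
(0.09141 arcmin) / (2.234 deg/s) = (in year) 2.162e-11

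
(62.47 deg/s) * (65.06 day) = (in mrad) 6.129e+09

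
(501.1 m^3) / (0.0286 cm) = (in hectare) 175.2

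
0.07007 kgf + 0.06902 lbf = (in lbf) 0.2235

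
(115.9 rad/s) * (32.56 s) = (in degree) 2.162e+05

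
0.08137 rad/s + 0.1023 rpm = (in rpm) 0.8793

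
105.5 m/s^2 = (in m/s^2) 105.5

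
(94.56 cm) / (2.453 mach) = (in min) 1.887e-05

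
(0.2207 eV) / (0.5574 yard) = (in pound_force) 1.56e-20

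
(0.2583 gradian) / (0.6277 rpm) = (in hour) 1.715e-05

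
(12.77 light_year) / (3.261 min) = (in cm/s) 6.175e+16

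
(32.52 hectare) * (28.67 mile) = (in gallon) 3.964e+12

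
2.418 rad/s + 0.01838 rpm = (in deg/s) 138.7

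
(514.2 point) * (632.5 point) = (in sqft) 0.4357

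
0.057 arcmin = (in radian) 1.658e-05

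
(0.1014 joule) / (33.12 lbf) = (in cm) 0.06883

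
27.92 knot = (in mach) 0.04218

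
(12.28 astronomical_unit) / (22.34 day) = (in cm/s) 9.518e+07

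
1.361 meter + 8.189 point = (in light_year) 1.442e-16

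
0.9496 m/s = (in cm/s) 94.96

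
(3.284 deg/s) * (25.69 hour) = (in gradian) 3.375e+05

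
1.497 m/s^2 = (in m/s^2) 1.497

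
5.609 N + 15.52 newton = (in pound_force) 4.75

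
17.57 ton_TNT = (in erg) 7.351e+17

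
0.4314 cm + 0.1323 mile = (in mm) 2.129e+05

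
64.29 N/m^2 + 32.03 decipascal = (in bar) 0.0006749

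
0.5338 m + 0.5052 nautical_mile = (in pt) 2.654e+06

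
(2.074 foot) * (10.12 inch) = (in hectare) 1.625e-05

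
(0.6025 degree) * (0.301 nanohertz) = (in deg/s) 1.814e-10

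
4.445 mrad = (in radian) 0.004445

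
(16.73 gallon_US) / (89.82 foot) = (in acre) 5.716e-07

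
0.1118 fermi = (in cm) 1.118e-14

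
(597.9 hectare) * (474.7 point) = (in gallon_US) 2.645e+08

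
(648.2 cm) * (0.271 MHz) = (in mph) 3.929e+06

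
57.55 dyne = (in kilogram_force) 5.868e-05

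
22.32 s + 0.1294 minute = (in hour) 0.008357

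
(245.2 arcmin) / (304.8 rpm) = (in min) 3.724e-05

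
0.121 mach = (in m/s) 41.2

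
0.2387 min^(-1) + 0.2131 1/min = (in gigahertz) 7.53e-12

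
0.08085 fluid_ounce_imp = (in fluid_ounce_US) 0.07768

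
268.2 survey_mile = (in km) 431.6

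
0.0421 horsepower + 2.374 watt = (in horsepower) 0.04528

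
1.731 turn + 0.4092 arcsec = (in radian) 10.88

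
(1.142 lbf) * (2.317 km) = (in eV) 7.346e+22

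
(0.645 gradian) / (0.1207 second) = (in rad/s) 0.08394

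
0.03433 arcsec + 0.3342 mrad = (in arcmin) 1.149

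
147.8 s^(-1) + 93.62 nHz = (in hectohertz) 1.478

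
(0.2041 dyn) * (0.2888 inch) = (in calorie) 3.578e-09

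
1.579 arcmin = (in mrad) 0.4593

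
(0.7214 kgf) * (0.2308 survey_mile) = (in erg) 2.628e+10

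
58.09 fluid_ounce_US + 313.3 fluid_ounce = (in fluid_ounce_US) 371.4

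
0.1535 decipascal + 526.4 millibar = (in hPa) 526.4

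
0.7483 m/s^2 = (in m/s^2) 0.7483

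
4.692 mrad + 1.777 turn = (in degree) 640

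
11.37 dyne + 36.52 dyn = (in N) 0.0004789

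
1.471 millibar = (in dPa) 1471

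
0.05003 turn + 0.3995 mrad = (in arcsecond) 6.492e+04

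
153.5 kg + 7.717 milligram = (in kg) 153.5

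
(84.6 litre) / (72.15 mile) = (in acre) 1.8e-10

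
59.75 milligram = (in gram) 0.05975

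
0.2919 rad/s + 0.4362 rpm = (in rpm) 3.224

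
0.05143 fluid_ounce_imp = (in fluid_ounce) 0.04941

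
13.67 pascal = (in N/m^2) 13.67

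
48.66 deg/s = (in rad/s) 0.8493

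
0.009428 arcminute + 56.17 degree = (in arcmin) 3370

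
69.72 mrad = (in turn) 0.0111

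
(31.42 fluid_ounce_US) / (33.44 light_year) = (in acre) 7.258e-25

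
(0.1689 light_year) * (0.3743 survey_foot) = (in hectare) 1.823e+10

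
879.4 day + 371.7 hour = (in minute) 1.289e+06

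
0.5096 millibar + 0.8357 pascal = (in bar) 0.000518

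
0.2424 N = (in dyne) 2.424e+04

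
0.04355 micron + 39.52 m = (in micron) 3.952e+07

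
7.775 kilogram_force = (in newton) 76.25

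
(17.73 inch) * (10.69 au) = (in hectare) 7.202e+07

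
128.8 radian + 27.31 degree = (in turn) 20.58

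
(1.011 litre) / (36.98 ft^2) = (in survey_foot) 0.0009655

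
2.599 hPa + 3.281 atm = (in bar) 3.327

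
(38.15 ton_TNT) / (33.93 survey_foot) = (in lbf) 3.47e+09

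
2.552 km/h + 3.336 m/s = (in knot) 7.863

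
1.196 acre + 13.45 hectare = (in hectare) 13.93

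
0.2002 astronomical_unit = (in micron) 2.995e+16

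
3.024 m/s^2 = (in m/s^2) 3.024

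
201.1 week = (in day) 1408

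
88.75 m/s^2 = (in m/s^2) 88.75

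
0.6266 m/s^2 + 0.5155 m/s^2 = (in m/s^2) 1.142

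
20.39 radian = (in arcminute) 7.01e+04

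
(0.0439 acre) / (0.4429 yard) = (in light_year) 4.637e-14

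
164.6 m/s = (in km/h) 592.6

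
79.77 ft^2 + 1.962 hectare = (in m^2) 1.963e+04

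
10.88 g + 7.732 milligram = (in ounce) 0.3841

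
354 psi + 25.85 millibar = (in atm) 24.11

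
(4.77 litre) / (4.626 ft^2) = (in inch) 0.437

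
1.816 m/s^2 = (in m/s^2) 1.816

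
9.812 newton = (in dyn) 9.812e+05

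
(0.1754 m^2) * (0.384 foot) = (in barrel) 0.1291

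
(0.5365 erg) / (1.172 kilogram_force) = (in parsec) 1.513e-25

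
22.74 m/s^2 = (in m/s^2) 22.74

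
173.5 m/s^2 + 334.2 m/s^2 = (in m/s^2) 507.7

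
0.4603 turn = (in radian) 2.892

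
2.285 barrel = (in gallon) 95.97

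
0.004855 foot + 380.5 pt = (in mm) 135.7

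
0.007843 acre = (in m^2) 31.74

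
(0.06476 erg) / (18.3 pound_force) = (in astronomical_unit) 5.318e-22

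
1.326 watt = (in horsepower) 0.001778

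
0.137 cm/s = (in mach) 4.023e-06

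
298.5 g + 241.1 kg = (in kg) 241.4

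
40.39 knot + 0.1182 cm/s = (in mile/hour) 46.48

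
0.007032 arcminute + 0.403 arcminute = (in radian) 0.0001193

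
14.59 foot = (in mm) 4447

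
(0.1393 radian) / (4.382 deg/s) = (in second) 1.821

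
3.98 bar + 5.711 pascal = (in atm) 3.928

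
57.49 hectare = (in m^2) 5.749e+05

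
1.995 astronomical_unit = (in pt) 8.46e+14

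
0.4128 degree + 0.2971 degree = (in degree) 0.7099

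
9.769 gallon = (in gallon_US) 9.769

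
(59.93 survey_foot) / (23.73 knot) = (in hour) 0.0004156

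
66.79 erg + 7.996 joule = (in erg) 7.996e+07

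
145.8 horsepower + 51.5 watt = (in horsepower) 145.9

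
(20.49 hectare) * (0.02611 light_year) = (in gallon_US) 1.337e+22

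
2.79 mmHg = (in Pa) 372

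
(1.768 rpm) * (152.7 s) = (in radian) 28.27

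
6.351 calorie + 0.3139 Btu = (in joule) 357.8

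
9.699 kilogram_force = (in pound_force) 21.38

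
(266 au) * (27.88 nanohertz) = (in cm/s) 1.109e+08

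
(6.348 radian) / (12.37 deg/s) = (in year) 9.324e-07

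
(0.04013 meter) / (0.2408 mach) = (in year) 1.552e-11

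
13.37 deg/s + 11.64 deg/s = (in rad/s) 0.4365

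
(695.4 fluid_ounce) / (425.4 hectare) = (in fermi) 4.834e+06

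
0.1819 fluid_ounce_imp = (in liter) 0.005168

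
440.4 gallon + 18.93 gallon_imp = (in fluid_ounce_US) 5.928e+04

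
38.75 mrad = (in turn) 0.006167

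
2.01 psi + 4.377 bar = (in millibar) 4516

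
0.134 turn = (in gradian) 53.6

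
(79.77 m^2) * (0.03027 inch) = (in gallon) 16.2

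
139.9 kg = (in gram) 1.399e+05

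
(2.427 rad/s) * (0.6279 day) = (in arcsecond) 2.716e+10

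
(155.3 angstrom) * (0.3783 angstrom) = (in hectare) 5.875e-23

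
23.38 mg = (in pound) 5.154e-05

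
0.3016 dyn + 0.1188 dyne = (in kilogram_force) 4.287e-07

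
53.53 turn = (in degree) 1.927e+04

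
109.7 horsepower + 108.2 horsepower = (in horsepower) 217.9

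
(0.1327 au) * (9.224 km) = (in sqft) 1.971e+15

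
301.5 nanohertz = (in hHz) 3.015e-09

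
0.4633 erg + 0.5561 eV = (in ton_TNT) 1.107e-17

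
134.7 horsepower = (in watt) 1.004e+05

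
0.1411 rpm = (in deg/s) 0.8466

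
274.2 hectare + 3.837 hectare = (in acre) 687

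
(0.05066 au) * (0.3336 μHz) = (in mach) 7.425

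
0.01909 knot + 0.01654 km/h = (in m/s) 0.01442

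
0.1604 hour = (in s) 577.4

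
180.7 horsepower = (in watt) 1.347e+05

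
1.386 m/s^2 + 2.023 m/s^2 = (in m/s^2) 3.409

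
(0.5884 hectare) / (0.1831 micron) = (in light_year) 3.397e-06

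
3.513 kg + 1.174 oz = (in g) 3546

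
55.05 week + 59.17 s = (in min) 5.549e+05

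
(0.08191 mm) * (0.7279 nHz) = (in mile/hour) 1.334e-13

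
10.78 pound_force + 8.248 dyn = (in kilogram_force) 4.89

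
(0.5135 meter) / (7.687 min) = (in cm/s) 0.1113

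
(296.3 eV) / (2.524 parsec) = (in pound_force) 1.37e-34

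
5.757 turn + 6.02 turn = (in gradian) 4711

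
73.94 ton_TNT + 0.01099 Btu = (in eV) 1.931e+30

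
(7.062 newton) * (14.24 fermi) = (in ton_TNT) 2.404e-23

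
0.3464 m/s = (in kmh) 1.247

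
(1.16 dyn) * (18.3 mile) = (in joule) 0.3416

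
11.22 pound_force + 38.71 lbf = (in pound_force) 49.93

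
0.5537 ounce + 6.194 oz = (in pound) 0.4217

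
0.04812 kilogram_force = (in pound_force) 0.1061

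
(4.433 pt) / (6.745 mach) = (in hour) 1.891e-10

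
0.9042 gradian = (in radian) 0.0142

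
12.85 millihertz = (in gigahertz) 1.285e-11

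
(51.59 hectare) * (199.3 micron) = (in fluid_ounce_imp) 3.619e+06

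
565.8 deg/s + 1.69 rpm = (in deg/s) 575.9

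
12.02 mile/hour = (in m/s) 5.373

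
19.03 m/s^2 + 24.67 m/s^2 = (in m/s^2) 43.7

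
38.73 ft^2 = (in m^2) 3.598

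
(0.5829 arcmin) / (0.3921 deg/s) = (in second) 0.02478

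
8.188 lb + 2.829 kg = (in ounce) 230.8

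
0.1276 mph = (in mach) 0.0001675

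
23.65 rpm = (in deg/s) 141.9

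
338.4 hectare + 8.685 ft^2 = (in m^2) 3.384e+06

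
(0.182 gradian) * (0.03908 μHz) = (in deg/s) 6.401e-09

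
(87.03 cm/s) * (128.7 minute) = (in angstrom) 6.72e+13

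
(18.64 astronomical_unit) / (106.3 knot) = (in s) 5.099e+10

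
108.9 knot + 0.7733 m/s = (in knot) 110.4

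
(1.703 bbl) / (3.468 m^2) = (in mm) 78.07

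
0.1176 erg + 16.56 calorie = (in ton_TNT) 1.656e-08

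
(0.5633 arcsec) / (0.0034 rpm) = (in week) 1.268e-08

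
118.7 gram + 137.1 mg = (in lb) 0.262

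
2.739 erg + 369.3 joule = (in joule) 369.3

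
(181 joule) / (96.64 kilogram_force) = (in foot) 0.6266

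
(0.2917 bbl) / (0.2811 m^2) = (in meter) 0.165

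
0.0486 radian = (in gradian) 3.094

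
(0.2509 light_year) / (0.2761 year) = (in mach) 8.006e+05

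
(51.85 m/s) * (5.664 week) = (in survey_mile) 1.104e+05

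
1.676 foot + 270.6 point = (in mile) 0.0003767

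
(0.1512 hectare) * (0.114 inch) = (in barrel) 27.54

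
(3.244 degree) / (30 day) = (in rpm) 2.086e-07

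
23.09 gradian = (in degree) 20.78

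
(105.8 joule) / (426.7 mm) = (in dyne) 2.479e+07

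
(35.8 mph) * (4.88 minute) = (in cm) 4.686e+05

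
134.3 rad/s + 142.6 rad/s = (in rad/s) 276.9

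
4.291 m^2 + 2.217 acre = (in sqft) 9.662e+04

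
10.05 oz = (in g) 284.9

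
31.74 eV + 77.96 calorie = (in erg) 3.262e+09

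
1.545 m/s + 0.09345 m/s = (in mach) 0.004812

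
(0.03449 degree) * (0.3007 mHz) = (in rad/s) 1.81e-07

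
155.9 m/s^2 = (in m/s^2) 155.9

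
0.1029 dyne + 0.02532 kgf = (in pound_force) 0.05582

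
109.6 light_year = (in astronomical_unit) 6.931e+06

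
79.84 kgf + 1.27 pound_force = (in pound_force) 177.3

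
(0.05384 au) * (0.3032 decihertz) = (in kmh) 8.791e+08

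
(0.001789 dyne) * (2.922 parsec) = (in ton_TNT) 0.3855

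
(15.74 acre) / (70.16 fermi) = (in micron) 9.079e+23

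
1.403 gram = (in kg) 0.001403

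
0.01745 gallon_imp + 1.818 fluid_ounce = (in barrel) 0.0008371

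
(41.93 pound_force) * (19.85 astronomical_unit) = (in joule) 5.539e+14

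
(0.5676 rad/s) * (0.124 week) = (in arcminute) 1.463e+08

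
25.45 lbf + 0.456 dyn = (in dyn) 1.132e+07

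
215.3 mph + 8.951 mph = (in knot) 194.9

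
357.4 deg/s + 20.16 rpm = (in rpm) 79.73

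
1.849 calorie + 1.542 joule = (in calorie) 2.218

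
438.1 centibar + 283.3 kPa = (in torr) 5411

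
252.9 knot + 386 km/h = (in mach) 0.697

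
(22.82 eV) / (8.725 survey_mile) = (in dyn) 2.604e-17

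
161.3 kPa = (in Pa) 1.613e+05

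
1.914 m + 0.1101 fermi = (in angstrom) 1.914e+10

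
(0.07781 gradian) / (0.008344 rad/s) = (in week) 2.422e-07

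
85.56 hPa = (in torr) 64.18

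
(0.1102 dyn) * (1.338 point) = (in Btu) 4.93e-13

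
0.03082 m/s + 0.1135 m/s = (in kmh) 0.5196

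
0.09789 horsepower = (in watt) 73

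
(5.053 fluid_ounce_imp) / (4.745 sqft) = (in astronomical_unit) 2.177e-15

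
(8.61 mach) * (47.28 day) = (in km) 1.198e+07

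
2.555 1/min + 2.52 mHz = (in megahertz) 4.51e-08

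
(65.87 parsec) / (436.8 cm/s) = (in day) 5.386e+12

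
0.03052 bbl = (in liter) 4.852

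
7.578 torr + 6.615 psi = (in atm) 0.4601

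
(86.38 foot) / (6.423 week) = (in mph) 1.516e-05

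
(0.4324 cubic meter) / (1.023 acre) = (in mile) 6.49e-08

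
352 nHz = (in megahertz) 3.52e-13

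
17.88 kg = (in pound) 39.42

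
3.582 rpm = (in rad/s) 0.3751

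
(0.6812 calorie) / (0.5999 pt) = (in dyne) 1.347e+09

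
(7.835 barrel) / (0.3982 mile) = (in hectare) 1.944e-07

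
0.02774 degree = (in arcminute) 1.664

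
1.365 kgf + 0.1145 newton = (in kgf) 1.377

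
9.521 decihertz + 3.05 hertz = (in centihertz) 400.2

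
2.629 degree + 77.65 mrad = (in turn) 0.01966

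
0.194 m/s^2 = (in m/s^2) 0.194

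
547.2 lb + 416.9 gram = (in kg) 248.6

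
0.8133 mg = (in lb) 1.793e-06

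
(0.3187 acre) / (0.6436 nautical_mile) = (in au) 7.233e-12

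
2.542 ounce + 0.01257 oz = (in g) 72.42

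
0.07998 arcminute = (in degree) 0.001333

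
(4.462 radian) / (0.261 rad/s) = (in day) 0.0001979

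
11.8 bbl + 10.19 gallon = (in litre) 1915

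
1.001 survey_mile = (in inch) 6.342e+04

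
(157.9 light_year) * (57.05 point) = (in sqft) 3.236e+17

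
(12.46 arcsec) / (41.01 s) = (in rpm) 1.407e-05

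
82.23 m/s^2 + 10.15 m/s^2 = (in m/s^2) 92.38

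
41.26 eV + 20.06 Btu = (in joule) 2.116e+04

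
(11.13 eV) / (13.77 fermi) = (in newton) 0.0001295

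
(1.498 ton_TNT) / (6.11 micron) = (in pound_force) 2.306e+14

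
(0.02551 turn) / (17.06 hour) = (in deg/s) 0.0001495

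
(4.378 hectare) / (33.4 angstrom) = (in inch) 5.161e+14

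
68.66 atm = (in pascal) 6.957e+06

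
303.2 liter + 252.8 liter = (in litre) 556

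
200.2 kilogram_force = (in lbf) 441.4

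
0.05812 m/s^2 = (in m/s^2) 0.05812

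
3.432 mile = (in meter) 5523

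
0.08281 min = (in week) 8.215e-06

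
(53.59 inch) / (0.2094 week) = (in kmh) 3.869e-05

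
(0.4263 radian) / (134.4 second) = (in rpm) 0.03029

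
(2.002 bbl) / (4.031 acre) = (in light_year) 2.062e-21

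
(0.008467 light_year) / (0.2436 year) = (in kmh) 3.754e+07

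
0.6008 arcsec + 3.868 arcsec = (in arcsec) 4.469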